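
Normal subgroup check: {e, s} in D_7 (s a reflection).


H = {e, s} in D_7 (s a reflection)
r·s·r⁻¹ = sr⁻² ≠ s for n ≥ 3, so {e, s} is not closed under conjugation

No, not a normal subgroup


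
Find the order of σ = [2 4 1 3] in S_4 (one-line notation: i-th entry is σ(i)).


Cycle decomposition: (1 2 4 3)
Cycle lengths: 4
Order = lcm(4) = 4

ord(σ) = 4


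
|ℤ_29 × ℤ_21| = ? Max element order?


|ℤ_29 × ℤ_21| = 29 × 21 = 609
Max element order = lcm(29,21) = 609
Cyclic? Yes (gcd=1)

|ℤ_29×ℤ_21| = 609, max element order = 609


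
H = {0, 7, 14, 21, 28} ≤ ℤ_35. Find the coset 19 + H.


19 + H = {19 + h (mod 35) : h ∈ H}
19+0=19, 19+7=26, 19+14=33, 19+21=5, 19+28=12
19 + H = {5, 12, 19, 26, 33} = 5 + H

19 + H = {5, 12, 19, 26, 33}


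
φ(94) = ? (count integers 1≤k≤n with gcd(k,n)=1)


Factor n: 94 = 2 × 47
φ(n) = n · ∏(1 - 1/p) over distinct primes p | n
φ(94) = 94 · (1 - 1/2) · (1 - 1/47) = 46

φ(94) = 46


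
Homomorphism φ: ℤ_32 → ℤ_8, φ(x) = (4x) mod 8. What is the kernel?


Kernel = preimage of identity
ker(φ) = {x ∈ ℤ_32 : 4x ≡ 0 (mod 8)}. Since 8 | 32, φ is well-defined. The kernel is the cyclic subgroup ⟨2⟩ of ℤ_32 (order 16), i.e. {0, 2, 4, 6, 8, 10, 12, 14, 16, 18, 20, 22, 24, 26, 28, 30}

ker(φ) = {0, 2, 4, 6, 8, 10, 12, 14, 16, 18, 20, 22, 24, 26, 28, 30}


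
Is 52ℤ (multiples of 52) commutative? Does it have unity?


52ℤ is a commutative ring under +,× but has no multiplicative identity (1 ∉ 52ℤ); it has no zero divisors, but without unity it is not an integral domain
Commutative: Yes
Integral domain: No
Has unity: No

52ℤ (multiples of 52): Commutative=Yes, Unity=No


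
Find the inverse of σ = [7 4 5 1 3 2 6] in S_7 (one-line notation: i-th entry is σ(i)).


To find σ⁻¹, swap domain and range:
σ(1) = 7 → σ⁻¹(7) = 1
σ(2) = 4 → σ⁻¹(4) = 2
σ(3) = 5 → σ⁻¹(5) = 3
σ(4) = 1 → σ⁻¹(1) = 4
σ(5) = 3 → σ⁻¹(3) = 5
σ(6) = 2 → σ⁻¹(2) = 6
σ(7) = 6 → σ⁻¹(6) = 7

σ⁻¹ = [4 6 5 2 3 7 1]


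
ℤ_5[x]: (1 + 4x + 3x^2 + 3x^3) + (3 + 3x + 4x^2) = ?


Add coefficients mod 5:
x^0: 1 + 3 = 4 (mod 5)
x^1: 4 + 3 = 2 (mod 5)
x^2: 3 + 4 = 2 (mod 5)
x^3: 3 + 0 = 3 (mod 5)
Result: 4 + 2x + 2x^2 + 3x^3

f + g = 4 + 2x + 2x^2 + 3x^3


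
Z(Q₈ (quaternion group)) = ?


Z(G) = {g ∈ G | gx = xg for all x ∈ G}
In Q₈ = {±1, ±i, ±j, ±k}, only ±1 commute with every element

Z(Q₈ (quaternion group)) = {1, -1}


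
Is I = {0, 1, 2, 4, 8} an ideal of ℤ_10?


Check ideal conditions for I = {0, 1, 2, 4, 8} in ℤ_10:
(1) I is an additive subgroup? No
(2) For r ∈ ℤ_10 and a ∈ I: r·a ∈ I? No  [counterexample: r=2, a=8, r·a mod 10 = 6 ∉ I]

No, I is not an ideal of ℤ_10


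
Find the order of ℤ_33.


ℤ_n has n elements.

|ℤ_33| = 33


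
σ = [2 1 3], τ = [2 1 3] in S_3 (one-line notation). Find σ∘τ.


σ∘τ: apply τ first, then σ
1 →τ 2 →σ 1
2 →τ 1 →σ 2
3 →τ 3 →σ 3

σ∘τ = [1 2 3]


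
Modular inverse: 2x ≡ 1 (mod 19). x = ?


Use the extended Euclidean algorithm to write 1 = 2·s + 19·t; then s mod 19 is the inverse.
Euclidean algorithm:
  2 = 0·19 + 2
  19 = 9·2 + 1
  2 = 2·1 + 0
gcd(2,19) = 1
Back-substitution gives: 2·(-9) + 19·(1) = 1
So 2⁻¹ ≡ -9 ≡ 10 (mod 19)
Check: 2 × 10 = 20 ≡ 1 (mod 19) ✓

2⁻¹ ≡ 10 (mod 19)


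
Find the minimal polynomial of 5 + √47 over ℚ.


Let α = 5 + √47. Then α - 5 = √47, so (α - 5)² = 47, giving α² - 10α - 22 = 0. Degree 2 and α ∉ ℚ, so this is the minimal polynomial.

Minimal polynomial: x² - 10x - 22


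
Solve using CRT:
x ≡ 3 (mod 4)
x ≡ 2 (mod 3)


m₁ = 4, m₂ = 3, gcd = 1, so CRT applies. M = m₁·m₂ = 12
Let M₁ = M/m₁ = 3, M₂ = M/m₂ = 4
Find y₁ ≡ M₁⁻¹ (mod m₁): 3⁻¹ ≡ 3 (mod 4)
Find y₂ ≡ M₂⁻¹ (mod m₂): 4⁻¹ ≡ 1 (mod 3)
x = a₁·M₁·y₁ + a₂·M₂·y₂ = 3·3·3 + 2·4·1 = 35
Reduce mod 12: x ≡ 11
Check: 11 mod 4 = 3 ✓, 11 mod 3 = 2 ✓

x ≡ 11 (mod 12)


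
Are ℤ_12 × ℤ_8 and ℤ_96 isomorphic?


Comparing ℤ_12 × ℤ_8 and ℤ_96:
gcd(12,8) = 4 ≠ 1. Max element order in ℤ_12×ℤ_8 is lcm(12,8) = 24 < 96, so it has no element of order 96

No, ℤ_12 × ℤ_8 ≇ ℤ_96


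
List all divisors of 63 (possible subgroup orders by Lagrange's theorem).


Lagrange's theorem: |H| divides |G|
|G| = 63
Divisors of 63: 1, 3, 7, 9, 21, 63

Possible subgroup orders: {1, 3, 7, 9, 21, 63}


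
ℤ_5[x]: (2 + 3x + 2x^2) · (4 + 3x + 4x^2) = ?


Expand and collect like terms; reduce coefficients mod 5:
x^0: 2·4 = 8 ≡ 3 (mod 5)
x^1: 2·3 + 3·4 = 18 ≡ 3 (mod 5)
x^2: 2·4 + 3·3 + 2·4 = 25 ≡ 0 (mod 5)
x^3: 3·4 + 2·3 = 18 ≡ 3 (mod 5)
x^4: 2·4 = 8 ≡ 3 (mod 5)
Result: 3 + 3x + 3x^3 + 3x^4

f · g = 3 + 3x + 3x^3 + 3x^4


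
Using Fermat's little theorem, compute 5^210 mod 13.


Fermat's little theorem: if p is prime and gcd(a,p)=1, then a^(p-1) ≡ 1 (mod p)
p = 13 is prime, gcd(5,13) = 1
Reduce exponent: 210 mod 12 = 6
So 5^210 ≡ 5^6 (mod 13)
5^6 mod 13 = 12

5^210 ≡ 12 (mod 13)


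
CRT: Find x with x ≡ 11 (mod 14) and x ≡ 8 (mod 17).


m₁ = 14, m₂ = 17, gcd = 1, so CRT applies. M = m₁·m₂ = 238
Let M₁ = M/m₁ = 17, M₂ = M/m₂ = 14
Find y₁ ≡ M₁⁻¹ (mod m₁): 17⁻¹ ≡ 5 (mod 14)
Find y₂ ≡ M₂⁻¹ (mod m₂): 14⁻¹ ≡ 11 (mod 17)
x = a₁·M₁·y₁ + a₂·M₂·y₂ = 11·17·5 + 8·14·11 = 2167
Reduce mod 238: x ≡ 25
Check: 25 mod 14 = 11 ✓, 25 mod 17 = 8 ✓

x ≡ 25 (mod 238)


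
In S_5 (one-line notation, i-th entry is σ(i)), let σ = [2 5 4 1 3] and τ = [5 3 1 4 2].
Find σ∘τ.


σ∘τ: apply τ first, then σ
1 →τ 5 →σ 3
2 →τ 3 →σ 4
3 →τ 1 →σ 2
4 →τ 4 →σ 1
5 →τ 2 →σ 5

σ∘τ = [3 4 2 1 5]


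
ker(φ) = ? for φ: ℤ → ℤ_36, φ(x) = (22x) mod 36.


Kernel = preimage of identity
ker(φ) = {x ∈ ℤ : 22x ≡ 0 (mod 36)}. gcd(22,36) = 2, so 22x ≡ 0 (mod 36) ⟺ x ≡ 0 (mod 36/2 = 18). Hence ker(φ) = 18ℤ

ker(φ) = 18ℤ


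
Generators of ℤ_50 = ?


g generates ℤ_n iff gcd(g,n) = 1
Prime factors of 50: 2, 5
Generators are g ∈ {1,...,49} not divisible by any of these primes.
Generators: {1, 3, 7, 9, 11, 13, 17, 19, 21, 23, 27, 29, 31, 33, 37, 39, 41, 43, 47, 49}
Number of generators = φ(50) = 20

Generators of ℤ_50 = {1, 3, 7, 9, 11, 13, 17, 19, 21, 23, 27, 29, 31, 33, 37, 39, 41, 43, 47, 49}


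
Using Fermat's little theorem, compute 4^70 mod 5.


Fermat's little theorem: if p is prime and gcd(a,p)=1, then a^(p-1) ≡ 1 (mod p)
p = 5 is prime, gcd(4,5) = 1
Reduce exponent: 70 mod 4 = 2
So 4^70 ≡ 4^2 (mod 5)
4^2 mod 5 = 1

4^70 ≡ 1 (mod 5)


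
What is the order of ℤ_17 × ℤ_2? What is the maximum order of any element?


|ℤ_17 × ℤ_2| = 17 × 2 = 34
Max element order = lcm(17,2) = 34
Cyclic? Yes (gcd=1)

|ℤ_17×ℤ_2| = 34, max element order = 34


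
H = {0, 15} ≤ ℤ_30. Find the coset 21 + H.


21 + H = {21 + h (mod 30) : h ∈ H}
21+0=21, 21+15=6
21 + H = {6, 21} = 6 + H

21 + H = {6, 21}


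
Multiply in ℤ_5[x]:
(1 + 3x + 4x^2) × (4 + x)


Expand and collect like terms; reduce coefficients mod 5:
x^0: 1·4 = 4 ≡ 4 (mod 5)
x^1: 1·1 + 3·4 = 13 ≡ 3 (mod 5)
x^2: 3·1 + 4·4 = 19 ≡ 4 (mod 5)
x^3: 4·1 = 4 ≡ 4 (mod 5)
Result: 4 + 3x + 4x^2 + 4x^3

f · g = 4 + 3x + 4x^2 + 4x^3


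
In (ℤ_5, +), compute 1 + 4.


Operation: addition mod 5
1 + 4 = (a + b) mod 5 with a = 1, b = 4

1 + 4 = 0


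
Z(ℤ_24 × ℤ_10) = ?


Z(G) = {g ∈ G | gx = xg for all x ∈ G}
Direct product of abelian groups is abelian, so Z(G) = G

Z(ℤ_24 × ℤ_10) = ℤ_24 × ℤ_10


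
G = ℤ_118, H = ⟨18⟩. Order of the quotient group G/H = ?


|⟨18⟩| = n / gcd(18, 118) = 118 / 2 = 59
H is normal (ℤ_118 is abelian).
|G/H| = |G| / |H| = 118 / 59 = 2

|G/H| = 2


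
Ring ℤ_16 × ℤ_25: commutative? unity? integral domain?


Direct product ring; commutative with unity (1,1); but (1,0)·(0,1) = (0,0) gives zero divisors, so not an integral domain
Commutative: Yes
Integral domain: No
Has unity: Yes

ℤ_16 × ℤ_25: Commutative=Yes, Unity=Yes


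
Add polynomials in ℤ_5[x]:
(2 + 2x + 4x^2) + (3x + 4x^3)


Add coefficients mod 5:
x^0: 2 + 0 = 2 (mod 5)
x^1: 2 + 3 = 0 (mod 5)
x^2: 4 + 0 = 4 (mod 5)
x^3: 0 + 4 = 4 (mod 5)
Result: 2 + 4x^2 + 4x^3

f + g = 2 + 4x^2 + 4x^3


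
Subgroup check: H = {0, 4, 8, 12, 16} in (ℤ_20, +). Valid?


Subgroup test for H = {0, 4, 8, 12, 16} in (ℤ_20, +):
(1) 0 ∈ H? Yes
(2) Closure: for all a,b ∈ H, (a+b) mod 20 ∈ H? Yes
(3) Inverses: for all a ∈ H, -a mod 20 ∈ H? Yes

Yes, H is a subgroup of ℤ_20


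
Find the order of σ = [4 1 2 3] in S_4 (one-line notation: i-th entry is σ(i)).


Cycle decomposition: (1 4 3 2)
Cycle lengths: 4
Order = lcm(4) = 4

ord(σ) = 4


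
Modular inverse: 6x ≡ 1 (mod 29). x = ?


Use the extended Euclidean algorithm to write 1 = 6·s + 29·t; then s mod 29 is the inverse.
Euclidean algorithm:
  6 = 0·29 + 6
  29 = 4·6 + 5
  6 = 1·5 + 1
  5 = 5·1 + 0
gcd(6,29) = 1
Back-substitution gives: 6·(5) + 29·(-1) = 1
So 6⁻¹ ≡ 5 ≡ 5 (mod 29)
Check: 6 × 5 = 30 ≡ 1 (mod 29) ✓

6⁻¹ ≡ 5 (mod 29)


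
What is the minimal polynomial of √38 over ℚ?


√38 satisfies x² - 38 = 0, irreducible over ℚ since 38 is squarefree

Minimal polynomial: x² - 38


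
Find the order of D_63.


|D_n| = 2n (n rotations and n reflections)
|D_63| = 2×63 = 126

|D_63| = 126


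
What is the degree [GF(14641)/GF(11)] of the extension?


GF(14641) = GF(11^4), so the extension degree is 4

[GF(14641)/GF(11)] = 4


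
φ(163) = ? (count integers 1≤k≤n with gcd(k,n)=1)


Factor n: 163 = 163
φ(n) = n · ∏(1 - 1/p) over distinct primes p | n
φ(163) = 163 · (1 - 1/163) = 162

φ(163) = 162


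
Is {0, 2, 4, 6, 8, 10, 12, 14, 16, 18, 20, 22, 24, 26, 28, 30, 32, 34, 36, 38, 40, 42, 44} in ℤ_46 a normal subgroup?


H = {0, 2, 4, 6, 8, 10, 12, 14, 16, 18, 20, 22, 24, 26, 28, 30, 32, 34, 36, 38, 40, 42, 44} in ℤ_46
ℤ_46 is abelian; every subgroup of an abelian group is normal

Yes, normal subgroup


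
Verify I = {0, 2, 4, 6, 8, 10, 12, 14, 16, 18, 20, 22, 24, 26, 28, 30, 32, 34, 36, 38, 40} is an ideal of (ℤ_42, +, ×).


Check ideal conditions for I = {0, 2, 4, 6, 8, 10, 12, 14, 16, 18, 20, 22, 24, 26, 28, 30, 32, 34, 36, 38, 40} in ℤ_42:
(1) I is an additive subgroup? Yes
(2) For r ∈ ℤ_42 and a ∈ I: r·a ∈ I? Yes

Yes, I is an ideal of ℤ_42


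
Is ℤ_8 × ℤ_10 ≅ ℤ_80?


Comparing ℤ_8 × ℤ_10 and ℤ_80:
gcd(8,10) = 2 ≠ 1. Max element order in ℤ_8×ℤ_10 is lcm(8,10) = 40 < 80, so it has no element of order 80

No, ℤ_8 × ℤ_10 ≇ ℤ_80


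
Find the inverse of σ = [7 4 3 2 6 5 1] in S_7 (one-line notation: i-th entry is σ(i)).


To find σ⁻¹, swap domain and range:
σ(1) = 7 → σ⁻¹(7) = 1
σ(2) = 4 → σ⁻¹(4) = 2
σ(3) = 3 → σ⁻¹(3) = 3
σ(4) = 2 → σ⁻¹(2) = 4
σ(5) = 6 → σ⁻¹(6) = 5
σ(6) = 5 → σ⁻¹(5) = 6
σ(7) = 1 → σ⁻¹(1) = 7

σ⁻¹ = [7 4 3 2 6 5 1]


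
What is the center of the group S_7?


Z(G) = {g ∈ G | gx = xg for all x ∈ G}
S_n is non-abelian for n ≥ 3; Z(S_7) is trivial

Z(S_7) = {e}


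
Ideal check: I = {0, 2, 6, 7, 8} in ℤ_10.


Check ideal conditions for I = {0, 2, 6, 7, 8} in ℤ_10:
(1) I is an additive subgroup? No
(2) For r ∈ ℤ_10 and a ∈ I: r·a ∈ I? No  [counterexample: r=2, a=2, r·a mod 10 = 4 ∉ I]

No, I is not an ideal of ℤ_10


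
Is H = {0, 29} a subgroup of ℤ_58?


Subgroup test for H = {0, 29} in (ℤ_58, +):
(1) 0 ∈ H? Yes
(2) Closure: for all a,b ∈ H, (a+b) mod 58 ∈ H? Yes
(3) Inverses: for all a ∈ H, -a mod 58 ∈ H? Yes

Yes, H is a subgroup of ℤ_58


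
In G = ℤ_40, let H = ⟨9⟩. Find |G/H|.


|⟨9⟩| = n / gcd(9, 40) = 40 / 1 = 40
H is normal (ℤ_40 is abelian).
|G/H| = |G| / |H| = 40 / 40 = 1

|G/H| = 1


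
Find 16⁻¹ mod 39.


Use the extended Euclidean algorithm to write 1 = 16·s + 39·t; then s mod 39 is the inverse.
Euclidean algorithm:
  16 = 0·39 + 16
  39 = 2·16 + 7
  16 = 2·7 + 2
  7 = 3·2 + 1
  2 = 2·1 + 0
gcd(16,39) = 1
Back-substitution gives: 16·(-17) + 39·(7) = 1
So 16⁻¹ ≡ -17 ≡ 22 (mod 39)
Check: 16 × 22 = 352 ≡ 1 (mod 39) ✓

16⁻¹ ≡ 22 (mod 39)


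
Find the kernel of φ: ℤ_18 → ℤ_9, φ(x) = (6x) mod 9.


Kernel = preimage of identity
ker(φ) = {x ∈ ℤ_18 : 6x ≡ 0 (mod 9)}. Since 9 | 18, φ is well-defined. The kernel is the cyclic subgroup ⟨3⟩ of ℤ_18 (order 6), i.e. {0, 3, 6, 9, 12, 15}

ker(φ) = {0, 3, 6, 9, 12, 15}


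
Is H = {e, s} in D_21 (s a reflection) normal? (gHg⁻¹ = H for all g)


H = {e, s} in D_21 (s a reflection)
r·s·r⁻¹ = sr⁻² ≠ s for n ≥ 3, so {e, s} is not closed under conjugation

No, not a normal subgroup


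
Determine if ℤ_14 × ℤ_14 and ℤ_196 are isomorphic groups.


Comparing ℤ_14 × ℤ_14 and ℤ_196:
gcd(14,14) = 14 ≠ 1. Max element order in ℤ_14×ℤ_14 is lcm(14,14) = 14 < 196, so it has no element of order 196

No, ℤ_14 × ℤ_14 ≇ ℤ_196


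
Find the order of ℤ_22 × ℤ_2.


|A × B| = |A| · |B|
|ℤ_22 × ℤ_2| = 22 × 2 = 44

|ℤ_22 × ℤ_2| = 44


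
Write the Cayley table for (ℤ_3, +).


Elements: {0, 1, 2}
Operation: addition mod 3
Entry (a, b) = (a + b) mod 3

Cayley table:
  | 0 | 1 | 2
0 | 0 | 1 | 2
1 | 1 | 2 | 0
2 | 2 | 0 | 1


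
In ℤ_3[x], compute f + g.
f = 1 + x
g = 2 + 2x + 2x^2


Add coefficients mod 3:
x^0: 1 + 2 = 0 (mod 3)
x^1: 1 + 2 = 0 (mod 3)
x^2: 0 + 2 = 2 (mod 3)
Result: 2x^2

f + g = 2x^2


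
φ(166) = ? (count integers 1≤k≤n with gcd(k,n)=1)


Factor n: 166 = 2 × 83
φ(n) = n · ∏(1 - 1/p) over distinct primes p | n
φ(166) = 166 · (1 - 1/2) · (1 - 1/83) = 82

φ(166) = 82


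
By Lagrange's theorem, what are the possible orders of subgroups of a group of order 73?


Lagrange's theorem: |H| divides |G|
|G| = 73
Divisors of 73: 1, 73

Possible subgroup orders: {1, 73}


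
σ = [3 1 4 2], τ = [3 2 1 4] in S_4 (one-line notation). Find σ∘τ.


σ∘τ: apply τ first, then σ
1 →τ 3 →σ 4
2 →τ 2 →σ 1
3 →τ 1 →σ 3
4 →τ 4 →σ 2

σ∘τ = [4 1 3 2]


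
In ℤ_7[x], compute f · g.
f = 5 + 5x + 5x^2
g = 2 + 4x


Expand and collect like terms; reduce coefficients mod 7:
x^0: 5·2 = 10 ≡ 3 (mod 7)
x^1: 5·4 + 5·2 = 30 ≡ 2 (mod 7)
x^2: 5·4 + 5·2 = 30 ≡ 2 (mod 7)
x^3: 5·4 = 20 ≡ 6 (mod 7)
Result: 3 + 2x + 2x^2 + 6x^3

f · g = 3 + 2x + 2x^2 + 6x^3


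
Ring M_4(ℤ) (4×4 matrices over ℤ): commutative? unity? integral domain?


Matrix multiplication is non-commutative for n ≥ 2; the identity matrix I is the unity; singular matrices give zero divisors, so not an integral domain
Commutative: No
Integral domain: No
Has unity: Yes

M_4(ℤ) (4×4 matrices over ℤ): Commutative=No, Unity=Yes


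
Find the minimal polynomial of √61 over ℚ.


√61 satisfies x² - 61 = 0, irreducible over ℚ since 61 is squarefree

Minimal polynomial: x² - 61


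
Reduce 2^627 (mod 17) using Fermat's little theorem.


Fermat's little theorem: if p is prime and gcd(a,p)=1, then a^(p-1) ≡ 1 (mod p)
p = 17 is prime, gcd(2,17) = 1
Reduce exponent: 627 mod 16 = 3
So 2^627 ≡ 2^3 (mod 17)
2^3 mod 17 = 8

2^627 ≡ 8 (mod 17)


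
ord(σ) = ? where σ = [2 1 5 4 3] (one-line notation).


Cycle decomposition: (1 2) (3 5)
Cycle lengths: 2, 2
Order = lcm(2, 2) = 2

ord(σ) = 2


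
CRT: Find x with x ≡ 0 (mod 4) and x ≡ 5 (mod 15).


m₁ = 4, m₂ = 15, gcd = 1, so CRT applies. M = m₁·m₂ = 60
Let M₁ = M/m₁ = 15, M₂ = M/m₂ = 4
Find y₁ ≡ M₁⁻¹ (mod m₁): 15⁻¹ ≡ 3 (mod 4)
Find y₂ ≡ M₂⁻¹ (mod m₂): 4⁻¹ ≡ 4 (mod 15)
x = a₁·M₁·y₁ + a₂·M₂·y₂ = 0·15·3 + 5·4·4 = 80
Reduce mod 60: x ≡ 20
Check: 20 mod 4 = 0 ✓, 20 mod 15 = 5 ✓

x ≡ 20 (mod 60)


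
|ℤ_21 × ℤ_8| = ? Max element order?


|ℤ_21 × ℤ_8| = 21 × 8 = 168
Max element order = lcm(21,8) = 168
Cyclic? Yes (gcd=1)

|ℤ_21×ℤ_8| = 168, max element order = 168


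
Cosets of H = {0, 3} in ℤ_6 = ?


H = {0, 3}, |H| = 2
Number of cosets = |G|/|H| = 6/2 = 3
0 + H = {0, 3}
1 + H = {1, 4}
2 + H = {2, 5}

Cosets: 0+H={0,3}; 1+H={1,4}; 2+H={2,5}


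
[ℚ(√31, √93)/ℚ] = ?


[ℚ(√31,√93):ℚ] = [ℚ(√31,√93):ℚ(√31)]·[ℚ(√31):ℚ] = 2·2 = 4

[ℚ(√31, √93)/ℚ] = 4


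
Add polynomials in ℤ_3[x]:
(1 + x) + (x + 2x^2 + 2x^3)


Add coefficients mod 3:
x^0: 1 + 0 = 1 (mod 3)
x^1: 1 + 1 = 2 (mod 3)
x^2: 0 + 2 = 2 (mod 3)
x^3: 0 + 2 = 2 (mod 3)
Result: 1 + 2x + 2x^2 + 2x^3

f + g = 1 + 2x + 2x^2 + 2x^3


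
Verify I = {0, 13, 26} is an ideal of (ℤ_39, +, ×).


Check ideal conditions for I = {0, 13, 26} in ℤ_39:
(1) I is an additive subgroup? Yes
(2) For r ∈ ℤ_39 and a ∈ I: r·a ∈ I? Yes

Yes, I is an ideal of ℤ_39


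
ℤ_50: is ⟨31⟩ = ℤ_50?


g generates ℤ_n iff gcd(g, n) = 1
gcd(31, 50) = 1
Since gcd = 1, 31 is a generator.

Yes, 31 generates ℤ_50


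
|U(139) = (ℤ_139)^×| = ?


U(n) is the group of units mod n; |U(n)| = φ(n)
|U(139)| = φ(139) = 138

|U(139) = (ℤ_139)^×| = 138


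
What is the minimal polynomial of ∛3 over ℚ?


∛3 satisfies x³ - 3 = 0, irreducible over ℚ (no rational root; 3 is not a perfect cube)

Minimal polynomial: x³ - 3


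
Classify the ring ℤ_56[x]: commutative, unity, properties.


ℤ_56 has zero divisors (2·28 ≡ 0), and these lift to constant zero divisors in ℤ_56[x]; so not an integral domain
Commutative: Yes
Integral domain: No
Has unity: Yes

ℤ_56[x]: Commutative=Yes, Unity=Yes


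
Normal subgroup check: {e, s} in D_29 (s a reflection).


H = {e, s} in D_29 (s a reflection)
r·s·r⁻¹ = sr⁻² ≠ s for n ≥ 3, so {e, s} is not closed under conjugation

No, not a normal subgroup


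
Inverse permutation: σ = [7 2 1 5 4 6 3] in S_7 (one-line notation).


To find σ⁻¹, swap domain and range:
σ(1) = 7 → σ⁻¹(7) = 1
σ(2) = 2 → σ⁻¹(2) = 2
σ(3) = 1 → σ⁻¹(1) = 3
σ(4) = 5 → σ⁻¹(5) = 4
σ(5) = 4 → σ⁻¹(4) = 5
σ(6) = 6 → σ⁻¹(6) = 6
σ(7) = 3 → σ⁻¹(3) = 7

σ⁻¹ = [3 2 7 5 4 6 1]


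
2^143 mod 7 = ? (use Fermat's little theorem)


Fermat's little theorem: if p is prime and gcd(a,p)=1, then a^(p-1) ≡ 1 (mod p)
p = 7 is prime, gcd(2,7) = 1
Reduce exponent: 143 mod 6 = 5
So 2^143 ≡ 2^5 (mod 7)
2^5 mod 7 = 4

2^143 ≡ 4 (mod 7)


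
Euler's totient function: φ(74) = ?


Factor n: 74 = 2 × 37
φ(n) = n · ∏(1 - 1/p) over distinct primes p | n
φ(74) = 74 · (1 - 1/2) · (1 - 1/37) = 36

φ(74) = 36


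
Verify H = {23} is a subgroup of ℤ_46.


Subgroup test for H = {23} in (ℤ_46, +):
(1) 0 ∈ H? No
(2) Closure: for all a,b ∈ H, (a+b) mod 46 ∈ H? No  [counterexample: 23 + 23 = 0 ∉ H]
(3) Inverses: for all a ∈ H, -a mod 46 ∈ H? Yes

No, H is not a subgroup of ℤ_46


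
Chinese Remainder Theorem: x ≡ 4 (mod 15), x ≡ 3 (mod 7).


m₁ = 15, m₂ = 7, gcd = 1, so CRT applies. M = m₁·m₂ = 105
Let M₁ = M/m₁ = 7, M₂ = M/m₂ = 15
Find y₁ ≡ M₁⁻¹ (mod m₁): 7⁻¹ ≡ 13 (mod 15)
Find y₂ ≡ M₂⁻¹ (mod m₂): 15⁻¹ ≡ 1 (mod 7)
x = a₁·M₁·y₁ + a₂·M₂·y₂ = 4·7·13 + 3·15·1 = 409
Reduce mod 105: x ≡ 94
Check: 94 mod 15 = 4 ✓, 94 mod 7 = 3 ✓

x ≡ 94 (mod 105)


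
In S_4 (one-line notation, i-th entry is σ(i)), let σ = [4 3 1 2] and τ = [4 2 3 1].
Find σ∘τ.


σ∘τ: apply τ first, then σ
1 →τ 4 →σ 2
2 →τ 2 →σ 3
3 →τ 3 →σ 1
4 →τ 1 →σ 4

σ∘τ = [2 3 1 4]


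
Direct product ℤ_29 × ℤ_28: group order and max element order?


|ℤ_29 × ℤ_28| = 29 × 28 = 812
Max element order = lcm(29,28) = 812
Cyclic? Yes (gcd=1)

|ℤ_29×ℤ_28| = 812, max element order = 812


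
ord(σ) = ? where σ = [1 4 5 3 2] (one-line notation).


Cycle decomposition: (2 4 3 5)
Cycle lengths: 4
Order = lcm(4) = 4

ord(σ) = 4


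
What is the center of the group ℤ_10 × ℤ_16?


Z(G) = {g ∈ G | gx = xg for all x ∈ G}
Direct product of abelian groups is abelian, so Z(G) = G

Z(ℤ_10 × ℤ_16) = ℤ_10 × ℤ_16


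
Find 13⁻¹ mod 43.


Use the extended Euclidean algorithm to write 1 = 13·s + 43·t; then s mod 43 is the inverse.
Euclidean algorithm:
  13 = 0·43 + 13
  43 = 3·13 + 4
  13 = 3·4 + 1
  4 = 4·1 + 0
gcd(13,43) = 1
Back-substitution gives: 13·(10) + 43·(-3) = 1
So 13⁻¹ ≡ 10 ≡ 10 (mod 43)
Check: 13 × 10 = 130 ≡ 1 (mod 43) ✓

13⁻¹ ≡ 10 (mod 43)


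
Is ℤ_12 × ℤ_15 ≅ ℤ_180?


Comparing ℤ_12 × ℤ_15 and ℤ_180:
gcd(12,15) = 3 ≠ 1. Max element order in ℤ_12×ℤ_15 is lcm(12,15) = 60 < 180, so it has no element of order 180

No, ℤ_12 × ℤ_15 ≇ ℤ_180


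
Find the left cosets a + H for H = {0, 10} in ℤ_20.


H = {0, 10}, |H| = 2
Number of cosets = |G|/|H| = 20/2 = 10
0 + H = {0, 10}
1 + H = {1, 11}
2 + H = {2, 12}
3 + H = {3, 13}
4 + H = {4, 14}
5 + H = {5, 15}
6 + H = {6, 16}
7 + H = {7, 17}
8 + H = {8, 18}
9 + H = {9, 19}

Cosets: 0+H={0,10}; 1+H={1,11}; 2+H={2,12}; 3+H={3,13}; 4+H={4,14}; 5+H={5,15}; 6+H={6,16}; 7+H={7,17}; 8+H={8,18}; 9+H={9,19}


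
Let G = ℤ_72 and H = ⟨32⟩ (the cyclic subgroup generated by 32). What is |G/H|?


|⟨32⟩| = n / gcd(32, 72) = 72 / 8 = 9
H is normal (ℤ_72 is abelian).
|G/H| = |G| / |H| = 72 / 9 = 8

|G/H| = 8


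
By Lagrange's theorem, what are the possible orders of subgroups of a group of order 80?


Lagrange's theorem: |H| divides |G|
|G| = 80
Divisors of 80: 1, 2, 4, 5, 8, 10, 16, 20, 40, 80

Possible subgroup orders: {1, 2, 4, 5, 8, 10, 16, 20, 40, 80}


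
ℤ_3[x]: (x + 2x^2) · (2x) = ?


Expand and collect like terms; reduce coefficients mod 3:
x^0: 0·0 = 0 ≡ 0 (mod 3)
x^1: 0·2 + 1·0 = 0 ≡ 0 (mod 3)
x^2: 1·2 + 2·0 = 2 ≡ 2 (mod 3)
x^3: 2·2 = 4 ≡ 1 (mod 3)
Result: 2x^2 + x^3

f · g = 2x^2 + x^3


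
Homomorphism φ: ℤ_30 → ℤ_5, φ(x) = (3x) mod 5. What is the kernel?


Kernel = preimage of identity
ker(φ) = {x ∈ ℤ_30 : 3x ≡ 0 (mod 5)}. Since 5 | 30, φ is well-defined. The kernel is the cyclic subgroup ⟨5⟩ of ℤ_30 (order 6), i.e. {0, 5, 10, 15, 20, 25}

ker(φ) = {0, 5, 10, 15, 20, 25}


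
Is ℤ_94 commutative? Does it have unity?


ℤ_94 is a commutative ring with unity 1; 94 = 2×47 is composite, so 2·47 ≡ 0 gives zero divisors (not an integral domain)
Commutative: Yes
Integral domain: No
Has unity: Yes

ℤ_94: Commutative=Yes, Unity=Yes


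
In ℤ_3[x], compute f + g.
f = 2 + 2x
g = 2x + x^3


Add coefficients mod 3:
x^0: 2 + 0 = 2 (mod 3)
x^1: 2 + 2 = 1 (mod 3)
x^2: 0 + 0 = 0 (mod 3)
x^3: 0 + 1 = 1 (mod 3)
Result: 2 + x + x^3

f + g = 2 + x + x^3


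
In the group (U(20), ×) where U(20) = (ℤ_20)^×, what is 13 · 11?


Operation: multiplication mod 20
13 · 11 = (a × b) mod 20 with a = 13, b = 11

13 · 11 = 3


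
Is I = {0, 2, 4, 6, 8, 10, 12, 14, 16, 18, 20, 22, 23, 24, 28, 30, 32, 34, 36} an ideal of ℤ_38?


Check ideal conditions for I = {0, 2, 4, 6, 8, 10, 12, 14, 16, 18, 20, 22, 23, 24, 28, 30, 32, 34, 36} in ℤ_38:
(1) I is an additive subgroup? No
(2) For r ∈ ℤ_38 and a ∈ I: r·a ∈ I? No  [counterexample: r=2, a=32, r·a mod 38 = 26 ∉ I]

No, I is not an ideal of ℤ_38


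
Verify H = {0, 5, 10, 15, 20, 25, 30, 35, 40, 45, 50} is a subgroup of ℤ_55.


Subgroup test for H = {0, 5, 10, 15, 20, 25, 30, 35, 40, 45, 50} in (ℤ_55, +):
(1) 0 ∈ H? Yes
(2) Closure: for all a,b ∈ H, (a+b) mod 55 ∈ H? Yes
(3) Inverses: for all a ∈ H, -a mod 55 ∈ H? Yes

Yes, H is a subgroup of ℤ_55


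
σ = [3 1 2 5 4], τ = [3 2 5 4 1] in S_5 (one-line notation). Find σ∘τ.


σ∘τ: apply τ first, then σ
1 →τ 3 →σ 2
2 →τ 2 →σ 1
3 →τ 5 →σ 4
4 →τ 4 →σ 5
5 →τ 1 →σ 3

σ∘τ = [2 1 4 5 3]


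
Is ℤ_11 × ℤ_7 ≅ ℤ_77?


Comparing ℤ_11 × ℤ_7 and ℤ_77:
gcd(11,7) = 1, so ℤ_11 × ℤ_7 ≅ ℤ_77 (CRT)

Yes, ℤ_11 × ℤ_7 ≅ ℤ_77


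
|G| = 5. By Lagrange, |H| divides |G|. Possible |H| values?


Lagrange's theorem: |H| divides |G|
|G| = 5
Divisors of 5: 1, 5

Possible subgroup orders: {1, 5}


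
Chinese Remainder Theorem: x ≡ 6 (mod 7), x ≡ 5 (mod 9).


m₁ = 7, m₂ = 9, gcd = 1, so CRT applies. M = m₁·m₂ = 63
Let M₁ = M/m₁ = 9, M₂ = M/m₂ = 7
Find y₁ ≡ M₁⁻¹ (mod m₁): 9⁻¹ ≡ 4 (mod 7)
Find y₂ ≡ M₂⁻¹ (mod m₂): 7⁻¹ ≡ 4 (mod 9)
x = a₁·M₁·y₁ + a₂·M₂·y₂ = 6·9·4 + 5·7·4 = 356
Reduce mod 63: x ≡ 41
Check: 41 mod 7 = 6 ✓, 41 mod 9 = 5 ✓

x ≡ 41 (mod 63)


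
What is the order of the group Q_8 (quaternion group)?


Q_8 = {±1, ±i, ±j, ±k}
|Q_8| = 8

|Q_8 (quaternion group)| = 8


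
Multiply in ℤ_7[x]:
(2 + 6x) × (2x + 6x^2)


Expand and collect like terms; reduce coefficients mod 7:
x^0: 2·0 = 0 ≡ 0 (mod 7)
x^1: 2·2 + 6·0 = 4 ≡ 4 (mod 7)
x^2: 2·6 + 6·2 = 24 ≡ 3 (mod 7)
x^3: 6·6 = 36 ≡ 1 (mod 7)
Result: 4x + 3x^2 + x^3

f · g = 4x + 3x^2 + x^3


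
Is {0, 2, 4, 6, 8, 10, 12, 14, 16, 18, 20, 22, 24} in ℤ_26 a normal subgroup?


H = {0, 2, 4, 6, 8, 10, 12, 14, 16, 18, 20, 22, 24} in ℤ_26
ℤ_26 is abelian; every subgroup of an abelian group is normal

Yes, normal subgroup


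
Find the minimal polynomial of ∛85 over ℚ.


∛85 satisfies x³ - 85 = 0, irreducible over ℚ (no rational root; 85 is not a perfect cube)

Minimal polynomial: x³ - 85


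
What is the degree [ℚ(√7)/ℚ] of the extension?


√7 has minimal polynomial x² - 7 (irreducible over ℚ since 7 is squarefree)

[ℚ(√7)/ℚ] = 2


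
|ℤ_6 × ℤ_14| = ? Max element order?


|ℤ_6 × ℤ_14| = 6 × 14 = 84
Max element order = lcm(6,14) = 42
Cyclic? No (gcd=2)

|ℤ_6×ℤ_14| = 84, max element order = 42


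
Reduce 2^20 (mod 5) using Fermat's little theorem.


Fermat's little theorem: if p is prime and gcd(a,p)=1, then a^(p-1) ≡ 1 (mod p)
p = 5 is prime, gcd(2,5) = 1
Reduce exponent: 20 mod 4 = 0
So 2^20 ≡ 2^0 (mod 5)
2^0 = 1

2^20 ≡ 1 (mod 5)


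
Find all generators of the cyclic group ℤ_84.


g generates ℤ_n iff gcd(g,n) = 1
Prime factors of 84: 2, 3, 7
Generators are g ∈ {1,...,83} not divisible by any of these primes.
Generators: {1, 5, 11, 13, 17, 19, 23, 25, 29, 31, 37, 41, 43, 47, 53, 55, 59, 61, 65, 67, 71, 73, 79, 83}
Number of generators = φ(84) = 24

Generators of ℤ_84 = {1, 5, 11, 13, 17, 19, 23, 25, 29, 31, 37, 41, 43, 47, 53, 55, 59, 61, 65, 67, 71, 73, 79, 83}


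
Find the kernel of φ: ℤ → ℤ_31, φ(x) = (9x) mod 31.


Kernel = preimage of identity
ker(φ) = {x ∈ ℤ : 9x ≡ 0 (mod 31)}. gcd(9,31) = 1, so 9x ≡ 0 (mod 31) ⟺ x ≡ 0 (mod 31/1 = 31). Hence ker(φ) = 31ℤ

ker(φ) = 31ℤ


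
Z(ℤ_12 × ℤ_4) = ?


Z(G) = {g ∈ G | gx = xg for all x ∈ G}
Direct product of abelian groups is abelian, so Z(G) = G

Z(ℤ_12 × ℤ_4) = ℤ_12 × ℤ_4


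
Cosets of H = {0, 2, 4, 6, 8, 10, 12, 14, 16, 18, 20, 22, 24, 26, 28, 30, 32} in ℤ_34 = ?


H = {0, 2, 4, 6, 8, 10, 12, 14, 16, 18, 20, 22, 24, 26, 28, 30, 32}, |H| = 17
Number of cosets = |G|/|H| = 34/17 = 2
0 + H = {0, 2, 4, 6, 8, 10, 12, 14, 16, 18, 20, 22, 24, 26, 28, 30, 32}
1 + H = {1, 3, 5, 7, 9, 11, 13, 15, 17, 19, 21, 23, 25, 27, 29, 31, 33}

Cosets: 0+H={0,2,4,6,8,10,12,14,16,18,20,22,24,26,28,30,32}; 1+H={1,3,5,7,9,11,13,15,17,19,21,23,25,27,29,31,33}


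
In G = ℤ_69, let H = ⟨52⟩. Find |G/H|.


|⟨52⟩| = n / gcd(52, 69) = 69 / 1 = 69
H is normal (ℤ_69 is abelian).
|G/H| = |G| / |H| = 69 / 69 = 1

|G/H| = 1


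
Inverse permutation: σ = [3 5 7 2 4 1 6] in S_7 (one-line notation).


To find σ⁻¹, swap domain and range:
σ(1) = 3 → σ⁻¹(3) = 1
σ(2) = 5 → σ⁻¹(5) = 2
σ(3) = 7 → σ⁻¹(7) = 3
σ(4) = 2 → σ⁻¹(2) = 4
σ(5) = 4 → σ⁻¹(4) = 5
σ(6) = 1 → σ⁻¹(1) = 6
σ(7) = 6 → σ⁻¹(6) = 7

σ⁻¹ = [6 4 1 5 2 7 3]


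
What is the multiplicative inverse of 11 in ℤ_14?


Use the extended Euclidean algorithm to write 1 = 11·s + 14·t; then s mod 14 is the inverse.
Euclidean algorithm:
  11 = 0·14 + 11
  14 = 1·11 + 3
  11 = 3·3 + 2
  3 = 1·2 + 1
  2 = 2·1 + 0
gcd(11,14) = 1
Back-substitution gives: 11·(-5) + 14·(4) = 1
So 11⁻¹ ≡ -5 ≡ 9 (mod 14)
Check: 11 × 9 = 99 ≡ 1 (mod 14) ✓

11⁻¹ ≡ 9 (mod 14)


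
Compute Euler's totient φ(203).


Factor n: 203 = 7 × 29
φ(n) = n · ∏(1 - 1/p) over distinct primes p | n
φ(203) = 203 · (1 - 1/7) · (1 - 1/29) = 168

φ(203) = 168


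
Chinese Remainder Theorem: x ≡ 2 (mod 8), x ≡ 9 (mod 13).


m₁ = 8, m₂ = 13, gcd = 1, so CRT applies. M = m₁·m₂ = 104
Let M₁ = M/m₁ = 13, M₂ = M/m₂ = 8
Find y₁ ≡ M₁⁻¹ (mod m₁): 13⁻¹ ≡ 5 (mod 8)
Find y₂ ≡ M₂⁻¹ (mod m₂): 8⁻¹ ≡ 5 (mod 13)
x = a₁·M₁·y₁ + a₂·M₂·y₂ = 2·13·5 + 9·8·5 = 490
Reduce mod 104: x ≡ 74
Check: 74 mod 8 = 2 ✓, 74 mod 13 = 9 ✓

x ≡ 74 (mod 104)


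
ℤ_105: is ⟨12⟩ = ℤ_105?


g generates ℤ_n iff gcd(g, n) = 1
gcd(12, 105) = 3
Since gcd = 3 ≠ 1, ⟨12⟩ has order 35 < 105, so 12 is not a generator.

No, 12 does not generate ℤ_105


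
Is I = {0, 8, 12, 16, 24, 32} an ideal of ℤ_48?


Check ideal conditions for I = {0, 8, 12, 16, 24, 32} in ℤ_48:
(1) I is an additive subgroup? No
(2) For r ∈ ℤ_48 and a ∈ I: r·a ∈ I? No  [counterexample: r=3, a=12, r·a mod 48 = 36 ∉ I]

No, I is not an ideal of ℤ_48


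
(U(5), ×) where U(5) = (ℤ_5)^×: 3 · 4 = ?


Operation: multiplication mod 5
3 · 4 = (a × b) mod 5 with a = 3, b = 4

3 · 4 = 2


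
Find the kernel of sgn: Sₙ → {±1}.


Kernel = preimage of identity
ker(sgn) = even permutations = Aₙ

ker(sgn) = Aₙ


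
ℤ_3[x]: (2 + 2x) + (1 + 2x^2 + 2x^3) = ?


Add coefficients mod 3:
x^0: 2 + 1 = 0 (mod 3)
x^1: 2 + 0 = 2 (mod 3)
x^2: 0 + 2 = 2 (mod 3)
x^3: 0 + 2 = 2 (mod 3)
Result: 2x + 2x^2 + 2x^3

f + g = 2x + 2x^2 + 2x^3


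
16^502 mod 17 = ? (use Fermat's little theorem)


Fermat's little theorem: if p is prime and gcd(a,p)=1, then a^(p-1) ≡ 1 (mod p)
p = 17 is prime, gcd(16,17) = 1
Reduce exponent: 502 mod 16 = 6
So 16^502 ≡ 16^6 (mod 17)
16^6 mod 17 = 1

16^502 ≡ 1 (mod 17)


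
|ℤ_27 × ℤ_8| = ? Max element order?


|ℤ_27 × ℤ_8| = 27 × 8 = 216
Max element order = lcm(27,8) = 216
Cyclic? Yes (gcd=1)

|ℤ_27×ℤ_8| = 216, max element order = 216


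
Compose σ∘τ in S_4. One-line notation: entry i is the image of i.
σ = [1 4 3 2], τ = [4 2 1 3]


σ∘τ: apply τ first, then σ
1 →τ 4 →σ 2
2 →τ 2 →σ 4
3 →τ 1 →σ 1
4 →τ 3 →σ 3

σ∘τ = [2 4 1 3]


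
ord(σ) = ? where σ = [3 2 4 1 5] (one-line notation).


Cycle decomposition: (1 3 4)
Cycle lengths: 3
Order = lcm(3) = 3

ord(σ) = 3


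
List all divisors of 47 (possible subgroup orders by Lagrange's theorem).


Lagrange's theorem: |H| divides |G|
|G| = 47
Divisors of 47: 1, 47

Possible subgroup orders: {1, 47}


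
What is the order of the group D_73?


|D_n| = 2n (n rotations and n reflections)
|D_73| = 2×73 = 146

|D_73| = 146


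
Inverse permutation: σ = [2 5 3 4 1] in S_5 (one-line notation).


To find σ⁻¹, swap domain and range:
σ(1) = 2 → σ⁻¹(2) = 1
σ(2) = 5 → σ⁻¹(5) = 2
σ(3) = 3 → σ⁻¹(3) = 3
σ(4) = 4 → σ⁻¹(4) = 4
σ(5) = 1 → σ⁻¹(1) = 5

σ⁻¹ = [5 1 3 4 2]


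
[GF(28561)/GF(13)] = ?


GF(28561) = GF(13^4), so the extension degree is 4

[GF(28561)/GF(13)] = 4


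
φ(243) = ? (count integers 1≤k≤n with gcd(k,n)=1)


Factor n: 243 = 3^5
φ(n) = n · ∏(1 - 1/p) over distinct primes p | n
φ(243) = 243 · (1 - 1/3) = 162

φ(243) = 162


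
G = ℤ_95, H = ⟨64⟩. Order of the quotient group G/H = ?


|⟨64⟩| = n / gcd(64, 95) = 95 / 1 = 95
H is normal (ℤ_95 is abelian).
|G/H| = |G| / |H| = 95 / 95 = 1

|G/H| = 1


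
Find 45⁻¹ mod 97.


Use the extended Euclidean algorithm to write 1 = 45·s + 97·t; then s mod 97 is the inverse.
Euclidean algorithm:
  45 = 0·97 + 45
  97 = 2·45 + 7
  45 = 6·7 + 3
  7 = 2·3 + 1
  3 = 3·1 + 0
gcd(45,97) = 1
Back-substitution gives: 45·(-28) + 97·(13) = 1
So 45⁻¹ ≡ -28 ≡ 69 (mod 97)
Check: 45 × 69 = 3105 ≡ 1 (mod 97) ✓

45⁻¹ ≡ 69 (mod 97)


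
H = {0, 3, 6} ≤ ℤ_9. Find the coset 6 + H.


6 + H = {6 + h (mod 9) : h ∈ H}
6+0=6, 6+3=0, 6+6=3
6 + H = {0, 3, 6} = 0 + H

6 + H = {0, 3, 6}


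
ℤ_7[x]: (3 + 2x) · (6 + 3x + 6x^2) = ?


Expand and collect like terms; reduce coefficients mod 7:
x^0: 3·6 = 18 ≡ 4 (mod 7)
x^1: 3·3 + 2·6 = 21 ≡ 0 (mod 7)
x^2: 3·6 + 2·3 = 24 ≡ 3 (mod 7)
x^3: 2·6 = 12 ≡ 5 (mod 7)
Result: 4 + 3x^2 + 5x^3

f · g = 4 + 3x^2 + 5x^3


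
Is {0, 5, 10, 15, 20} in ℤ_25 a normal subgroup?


H = {0, 5, 10, 15, 20} in ℤ_25
ℤ_25 is abelian; every subgroup of an abelian group is normal

Yes, normal subgroup


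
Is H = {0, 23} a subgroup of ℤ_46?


Subgroup test for H = {0, 23} in (ℤ_46, +):
(1) 0 ∈ H? Yes
(2) Closure: for all a,b ∈ H, (a+b) mod 46 ∈ H? Yes
(3) Inverses: for all a ∈ H, -a mod 46 ∈ H? Yes

Yes, H is a subgroup of ℤ_46


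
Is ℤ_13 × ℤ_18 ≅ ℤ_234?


Comparing ℤ_13 × ℤ_18 and ℤ_234:
gcd(13,18) = 1, so ℤ_13 × ℤ_18 ≅ ℤ_234 (CRT)

Yes, ℤ_13 × ℤ_18 ≅ ℤ_234


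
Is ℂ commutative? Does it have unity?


ℂ is a field: commutative, has unity, every nonzero element is a unit (hence an integral domain)
Commutative: Yes
Integral domain: Yes
Has unity: Yes

ℂ: Commutative=Yes, Unity=Yes


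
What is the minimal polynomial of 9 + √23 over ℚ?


Let α = 9 + √23. Then α - 9 = √23, so (α - 9)² = 23, giving α² - 18α + 58 = 0. Degree 2 and α ∉ ℚ, so this is the minimal polynomial.

Minimal polynomial: x² - 18x + 58


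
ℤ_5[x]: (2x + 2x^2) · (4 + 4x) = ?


Expand and collect like terms; reduce coefficients mod 5:
x^0: 0·4 = 0 ≡ 0 (mod 5)
x^1: 0·4 + 2·4 = 8 ≡ 3 (mod 5)
x^2: 2·4 + 2·4 = 16 ≡ 1 (mod 5)
x^3: 2·4 = 8 ≡ 3 (mod 5)
Result: 3x + x^2 + 3x^3

f · g = 3x + x^2 + 3x^3


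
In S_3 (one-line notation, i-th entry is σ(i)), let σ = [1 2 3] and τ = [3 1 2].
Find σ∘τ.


σ∘τ: apply τ first, then σ
1 →τ 3 →σ 3
2 →τ 1 →σ 1
3 →τ 2 →σ 2

σ∘τ = [3 1 2]


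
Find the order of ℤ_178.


ℤ_n has n elements.

|ℤ_178| = 178


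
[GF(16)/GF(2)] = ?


GF(16) = GF(2^4), so the extension degree is 4

[GF(16)/GF(2)] = 4


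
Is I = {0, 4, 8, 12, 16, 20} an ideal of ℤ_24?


Check ideal conditions for I = {0, 4, 8, 12, 16, 20} in ℤ_24:
(1) I is an additive subgroup? Yes
(2) For r ∈ ℤ_24 and a ∈ I: r·a ∈ I? Yes

Yes, I is an ideal of ℤ_24


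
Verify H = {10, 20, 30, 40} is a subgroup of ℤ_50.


Subgroup test for H = {10, 20, 30, 40} in (ℤ_50, +):
(1) 0 ∈ H? No
(2) Closure: for all a,b ∈ H, (a+b) mod 50 ∈ H? No  [counterexample: 10 + 40 = 0 ∉ H]
(3) Inverses: for all a ∈ H, -a mod 50 ∈ H? Yes

No, H is not a subgroup of ℤ_50


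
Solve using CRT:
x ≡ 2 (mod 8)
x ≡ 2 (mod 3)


m₁ = 8, m₂ = 3, gcd = 1, so CRT applies. M = m₁·m₂ = 24
Let M₁ = M/m₁ = 3, M₂ = M/m₂ = 8
Find y₁ ≡ M₁⁻¹ (mod m₁): 3⁻¹ ≡ 3 (mod 8)
Find y₂ ≡ M₂⁻¹ (mod m₂): 8⁻¹ ≡ 2 (mod 3)
x = a₁·M₁·y₁ + a₂·M₂·y₂ = 2·3·3 + 2·8·2 = 50
Reduce mod 24: x ≡ 2
Check: 2 mod 8 = 2 ✓, 2 mod 3 = 2 ✓

x ≡ 2 (mod 24)


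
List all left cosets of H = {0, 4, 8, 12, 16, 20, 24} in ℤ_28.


H = {0, 4, 8, 12, 16, 20, 24}, |H| = 7
Number of cosets = |G|/|H| = 28/7 = 4
0 + H = {0, 4, 8, 12, 16, 20, 24}
1 + H = {1, 5, 9, 13, 17, 21, 25}
2 + H = {2, 6, 10, 14, 18, 22, 26}
3 + H = {3, 7, 11, 15, 19, 23, 27}

Cosets: 0+H={0,4,8,12,16,20,24}; 1+H={1,5,9,13,17,21,25}; 2+H={2,6,10,14,18,22,26}; 3+H={3,7,11,15,19,23,27}


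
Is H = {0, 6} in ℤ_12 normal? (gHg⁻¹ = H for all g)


H = {0, 6} in ℤ_12
ℤ_12 is abelian; every subgroup of an abelian group is normal

Yes, normal subgroup


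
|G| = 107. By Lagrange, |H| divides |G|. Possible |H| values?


Lagrange's theorem: |H| divides |G|
|G| = 107
Divisors of 107: 1, 107

Possible subgroup orders: {1, 107}


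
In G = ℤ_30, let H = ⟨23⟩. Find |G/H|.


|⟨23⟩| = n / gcd(23, 30) = 30 / 1 = 30
H is normal (ℤ_30 is abelian).
|G/H| = |G| / |H| = 30 / 30 = 1

|G/H| = 1


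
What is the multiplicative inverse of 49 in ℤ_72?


Use the extended Euclidean algorithm to write 1 = 49·s + 72·t; then s mod 72 is the inverse.
Euclidean algorithm:
  49 = 0·72 + 49
  72 = 1·49 + 23
  49 = 2·23 + 3
  23 = 7·3 + 2
  3 = 1·2 + 1
  2 = 2·1 + 0
gcd(49,72) = 1
Back-substitution gives: 49·(25) + 72·(-17) = 1
So 49⁻¹ ≡ 25 ≡ 25 (mod 72)
Check: 49 × 25 = 1225 ≡ 1 (mod 72) ✓

49⁻¹ ≡ 25 (mod 72)


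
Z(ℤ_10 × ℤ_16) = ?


Z(G) = {g ∈ G | gx = xg for all x ∈ G}
Direct product of abelian groups is abelian, so Z(G) = G

Z(ℤ_10 × ℤ_16) = ℤ_10 × ℤ_16


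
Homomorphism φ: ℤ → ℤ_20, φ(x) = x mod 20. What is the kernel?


Kernel = preimage of identity
ker(φ) = {x ∈ ℤ : x ≡ 0 (mod 20)} = 20ℤ = {0, ±20, ±40, ...}

ker(φ) = 20ℤ


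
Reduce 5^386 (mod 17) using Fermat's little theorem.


Fermat's little theorem: if p is prime and gcd(a,p)=1, then a^(p-1) ≡ 1 (mod p)
p = 17 is prime, gcd(5,17) = 1
Reduce exponent: 386 mod 16 = 2
So 5^386 ≡ 5^2 (mod 17)
5^2 mod 17 = 8

5^386 ≡ 8 (mod 17)


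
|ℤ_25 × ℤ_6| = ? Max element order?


|ℤ_25 × ℤ_6| = 25 × 6 = 150
Max element order = lcm(25,6) = 150
Cyclic? Yes (gcd=1)

|ℤ_25×ℤ_6| = 150, max element order = 150


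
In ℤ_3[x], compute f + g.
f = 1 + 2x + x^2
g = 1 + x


Add coefficients mod 3:
x^0: 1 + 1 = 2 (mod 3)
x^1: 2 + 1 = 0 (mod 3)
x^2: 1 + 0 = 1 (mod 3)
Result: 2 + x^2

f + g = 2 + x^2


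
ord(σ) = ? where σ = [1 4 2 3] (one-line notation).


Cycle decomposition: (2 4 3)
Cycle lengths: 3
Order = lcm(3) = 3

ord(σ) = 3


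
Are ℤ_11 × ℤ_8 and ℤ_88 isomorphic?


Comparing ℤ_11 × ℤ_8 and ℤ_88:
gcd(11,8) = 1, so ℤ_11 × ℤ_8 ≅ ℤ_88 (CRT)

Yes, ℤ_11 × ℤ_8 ≅ ℤ_88


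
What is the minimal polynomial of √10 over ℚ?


√10 satisfies x² - 10 = 0, irreducible over ℚ since 10 is squarefree

Minimal polynomial: x² - 10


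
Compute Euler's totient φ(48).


Factor n: 48 = 2^4 × 3
φ(n) = n · ∏(1 - 1/p) over distinct primes p | n
φ(48) = 48 · (1 - 1/2) · (1 - 1/3) = 16

φ(48) = 16


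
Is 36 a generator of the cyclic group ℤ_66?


g generates ℤ_n iff gcd(g, n) = 1
gcd(36, 66) = 6
Since gcd = 6 ≠ 1, ⟨36⟩ has order 11 < 66, so 36 is not a generator.

No, 36 does not generate ℤ_66


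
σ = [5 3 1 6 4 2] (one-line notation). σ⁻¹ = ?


To find σ⁻¹, swap domain and range:
σ(1) = 5 → σ⁻¹(5) = 1
σ(2) = 3 → σ⁻¹(3) = 2
σ(3) = 1 → σ⁻¹(1) = 3
σ(4) = 6 → σ⁻¹(6) = 4
σ(5) = 4 → σ⁻¹(4) = 5
σ(6) = 2 → σ⁻¹(2) = 6

σ⁻¹ = [3 6 2 5 1 4]


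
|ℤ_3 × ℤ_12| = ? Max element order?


|ℤ_3 × ℤ_12| = 3 × 12 = 36
Max element order = lcm(3,12) = 12
Cyclic? No (gcd=3)

|ℤ_3×ℤ_12| = 36, max element order = 12
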